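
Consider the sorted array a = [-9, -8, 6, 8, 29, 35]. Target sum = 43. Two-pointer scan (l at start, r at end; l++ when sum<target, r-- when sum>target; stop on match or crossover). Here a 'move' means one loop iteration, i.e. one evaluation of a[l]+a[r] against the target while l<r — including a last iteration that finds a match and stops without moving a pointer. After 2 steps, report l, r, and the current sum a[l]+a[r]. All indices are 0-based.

l=2, r=5, sum=41

[0,5] -9+35=26 <43 → l++
[1,5] -8+35=27 <43 → l++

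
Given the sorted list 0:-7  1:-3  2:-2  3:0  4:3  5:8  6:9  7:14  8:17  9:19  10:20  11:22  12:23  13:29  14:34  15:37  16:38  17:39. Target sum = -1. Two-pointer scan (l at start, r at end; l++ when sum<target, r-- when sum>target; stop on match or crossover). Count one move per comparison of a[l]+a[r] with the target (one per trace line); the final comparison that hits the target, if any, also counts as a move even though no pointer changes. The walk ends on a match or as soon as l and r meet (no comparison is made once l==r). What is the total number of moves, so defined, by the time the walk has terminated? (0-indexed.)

17 moves

[0,17] -7+39=32 >-1 → r--
[0,16] -7+38=31 >-1 → r--
[0,15] -7+37=30 >-1 → r--
[0,14] -7+34=27 >-1 → r--
[0,13] -7+29=22 >-1 → r--
[0,12] -7+23=16 >-1 → r--
[0,11] -7+22=15 >-1 → r--
[0,10] -7+20=13 >-1 → r--
[0,9] -7+19=12 >-1 → r--
[0,8] -7+17=10 >-1 → r--
[0,7] -7+14=7 >-1 → r--
[0,6] -7+9=2 >-1 → r--
[0,5] -7+8=1 >-1 → r--
[0,4] -7+3=-4 <-1 → l++
[1,4] -3+3=0 >-1 → r--
[1,3] -3+0=-3 <-1 → l++
[2,3] -2+0=-2 <-1 → l++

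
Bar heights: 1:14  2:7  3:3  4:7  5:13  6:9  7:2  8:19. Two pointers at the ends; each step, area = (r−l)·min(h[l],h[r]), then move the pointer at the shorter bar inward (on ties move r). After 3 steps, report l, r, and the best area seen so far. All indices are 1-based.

[1,8] min(14,19)*7=98 best=98 * → l++
[2,8] min(7,19)*6=42 best=98 → l++
[3,8] min(3,19)*5=15 best=98 → l++

l=4, r=8, best area=98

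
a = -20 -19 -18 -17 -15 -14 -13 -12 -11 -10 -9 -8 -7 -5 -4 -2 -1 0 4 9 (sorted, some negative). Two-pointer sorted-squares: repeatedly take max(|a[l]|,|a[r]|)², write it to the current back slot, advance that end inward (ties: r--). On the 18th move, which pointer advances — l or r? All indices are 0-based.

[0,19] |-20|>|9| out[19]=400 → l++
[1,19] |-19|>|9| out[18]=361 → l++
[2,19] |-18|>|9| out[17]=324 → l++
[3,19] |-17|>|9| out[16]=289 → l++
[4,19] |-15|>|9| out[15]=225 → l++
[5,19] |-14|>|9| out[14]=196 → l++
[6,19] |-13|>|9| out[13]=169 → l++
[7,19] |-12|>|9| out[12]=144 → l++
[8,19] |-11|>|9| out[11]=121 → l++
[9,19] |-10|>|9| out[10]=100 → l++
[10,19] |-9|<=|9| out[9]=81 → r--
[10,18] |-9|>|4| out[8]=81 → l++
[11,18] |-8|>|4| out[7]=64 → l++
[12,18] |-7|>|4| out[6]=49 → l++
[13,18] |-5|>|4| out[5]=25 → l++
[14,18] |-4|<=|4| out[4]=16 → r--
[14,17] |-4|>|0| out[3]=16 → l++
[15,17] |-2|>|0| out[2]=4 → l++

l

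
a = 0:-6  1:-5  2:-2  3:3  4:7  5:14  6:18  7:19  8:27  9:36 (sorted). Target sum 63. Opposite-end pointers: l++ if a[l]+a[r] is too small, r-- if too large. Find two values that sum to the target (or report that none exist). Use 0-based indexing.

[0,9] -6+36=30 <63 → l++
[1,9] -5+36=31 <63 → l++
[2,9] -2+36=34 <63 → l++
[3,9] 3+36=39 <63 → l++
[4,9] 7+36=43 <63 → l++
[5,9] 14+36=50 <63 → l++
[6,9] 18+36=54 <63 → l++
[7,9] 19+36=55 <63 → l++
[8,9] 27+36=63 → found

(27, 36)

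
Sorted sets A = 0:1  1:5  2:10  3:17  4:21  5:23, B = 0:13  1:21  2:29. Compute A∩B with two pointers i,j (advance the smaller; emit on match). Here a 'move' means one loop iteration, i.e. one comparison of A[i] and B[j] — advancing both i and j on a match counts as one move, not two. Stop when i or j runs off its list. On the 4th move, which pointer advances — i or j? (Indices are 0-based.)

[i=0,j=0] 1<13 → i++
[i=1,j=0] 5<13 → i++
[i=2,j=0] 10<13 → i++
[i=3,j=0] 17>13 → j++

j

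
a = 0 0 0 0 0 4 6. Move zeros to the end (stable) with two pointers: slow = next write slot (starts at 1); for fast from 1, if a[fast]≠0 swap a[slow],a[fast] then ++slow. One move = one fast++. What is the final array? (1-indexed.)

(s=1,f=1) a[fast]=0 → fast++
(s=1,f=2) a[fast]=0 → fast++
(s=1,f=3) a[fast]=0 → fast++
(s=1,f=4) a[fast]=0 → fast++
(s=1,f=5) a[fast]=0 → fast++
(s=1,f=6) a[fast]=4≠0 swap→a[1]=4 → slow++,fast++
(s=2,f=7) a[fast]=6≠0 swap→a[2]=6 → slow++,fast++

[4, 6, 0, 0, 0, 0, 0]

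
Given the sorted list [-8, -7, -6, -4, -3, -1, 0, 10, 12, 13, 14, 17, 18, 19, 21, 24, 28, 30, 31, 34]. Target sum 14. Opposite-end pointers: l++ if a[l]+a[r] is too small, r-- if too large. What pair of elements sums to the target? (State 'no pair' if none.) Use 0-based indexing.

[0,19] -8+34=26 >14 → r--
[0,18] -8+31=23 >14 → r--
[0,17] -8+30=22 >14 → r--
[0,16] -8+28=20 >14 → r--
[0,15] -8+24=16 >14 → r--
[0,14] -8+21=13 <14 → l++
[1,14] -7+21=14 → found

(-7, 21)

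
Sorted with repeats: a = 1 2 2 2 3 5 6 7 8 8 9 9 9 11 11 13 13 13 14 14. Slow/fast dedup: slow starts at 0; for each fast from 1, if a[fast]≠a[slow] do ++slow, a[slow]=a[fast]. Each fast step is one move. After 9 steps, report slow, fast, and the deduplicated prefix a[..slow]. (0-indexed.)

(s=0,f=1) a[fast]=2≠a[slow]=1 write a[1]=2 → slow++,fast++
(s=1,f=2) a[fast]=2=a[slow] dup → fast++
(s=1,f=3) a[fast]=2=a[slow] dup → fast++
(s=1,f=4) a[fast]=3≠a[slow]=2 write a[2]=3 → slow++,fast++
(s=2,f=5) a[fast]=5≠a[slow]=3 write a[3]=5 → slow++,fast++
(s=3,f=6) a[fast]=6≠a[slow]=5 write a[4]=6 → slow++,fast++
(s=4,f=7) a[fast]=7≠a[slow]=6 write a[5]=7 → slow++,fast++
(s=5,f=8) a[fast]=8≠a[slow]=7 write a[6]=8 → slow++,fast++
(s=6,f=9) a[fast]=8=a[slow] dup → fast++

slow=6, fast=10, prefix=[1, 2, 3, 5, 6, 7, 8]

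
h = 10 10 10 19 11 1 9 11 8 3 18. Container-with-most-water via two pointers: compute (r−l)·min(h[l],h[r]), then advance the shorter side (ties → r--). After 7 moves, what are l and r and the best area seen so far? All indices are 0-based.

l=0 r=10: min(10,18)*10=100 best=100 *, l++
l=1 r=10: min(10,18)*9=90 best=100, l++
l=2 r=10: min(10,18)*8=80 best=100, l++
l=3 r=10: min(19,18)*7=126 best=126 *, r--
l=3 r=9: min(19,3)*6=18 best=126, r--
l=3 r=8: min(19,8)*5=40 best=126, r--
l=3 r=7: min(19,11)*4=44 best=126, r--

l=3, r=6, best area=126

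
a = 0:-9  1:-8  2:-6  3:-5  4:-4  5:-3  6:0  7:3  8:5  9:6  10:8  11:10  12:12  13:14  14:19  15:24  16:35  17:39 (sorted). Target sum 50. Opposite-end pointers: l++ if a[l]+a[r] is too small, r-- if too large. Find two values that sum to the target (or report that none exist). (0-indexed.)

no pair

[0,17] -9+39=30 <50 → l++
[1,17] -8+39=31 <50 → l++
[2,17] -6+39=33 <50 → l++
[3,17] -5+39=34 <50 → l++
[4,17] -4+39=35 <50 → l++
[5,17] -3+39=36 <50 → l++
[6,17] 0+39=39 <50 → l++
[7,17] 3+39=42 <50 → l++
[8,17] 5+39=44 <50 → l++
[9,17] 6+39=45 <50 → l++
[10,17] 8+39=47 <50 → l++
[11,17] 10+39=49 <50 → l++
[12,17] 12+39=51 >50 → r--
[12,16] 12+35=47 <50 → l++
[13,16] 14+35=49 <50 → l++
[14,16] 19+35=54 >50 → r--
[14,15] 19+24=43 <50 → l++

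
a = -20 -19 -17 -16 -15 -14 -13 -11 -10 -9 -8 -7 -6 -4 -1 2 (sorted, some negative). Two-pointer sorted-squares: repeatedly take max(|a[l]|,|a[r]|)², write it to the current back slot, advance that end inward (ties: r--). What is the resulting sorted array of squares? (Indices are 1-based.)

l=1 r=16: |-20|>|2| out[16]=400, l++
l=2 r=16: |-19|>|2| out[15]=361, l++
l=3 r=16: |-17|>|2| out[14]=289, l++
l=4 r=16: |-16|>|2| out[13]=256, l++
l=5 r=16: |-15|>|2| out[12]=225, l++
l=6 r=16: |-14|>|2| out[11]=196, l++
l=7 r=16: |-13|>|2| out[10]=169, l++
l=8 r=16: |-11|>|2| out[9]=121, l++
l=9 r=16: |-10|>|2| out[8]=100, l++
l=10 r=16: |-9|>|2| out[7]=81, l++
l=11 r=16: |-8|>|2| out[6]=64, l++
l=12 r=16: |-7|>|2| out[5]=49, l++
l=13 r=16: |-6|>|2| out[4]=36, l++
l=14 r=16: |-4|>|2| out[3]=16, l++
l=15 r=16: |-1|<=|2| out[2]=4, r--
l=15 r=15: |-1|<=|-1| out[1]=1, r--

[1, 4, 16, 36, 49, 64, 81, 100, 121, 169, 196, 225, 256, 289, 361, 400]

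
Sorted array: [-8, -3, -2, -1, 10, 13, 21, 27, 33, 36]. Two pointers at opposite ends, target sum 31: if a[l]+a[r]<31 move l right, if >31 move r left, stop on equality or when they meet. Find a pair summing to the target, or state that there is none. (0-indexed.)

[0,9] -8+36=28 <31 → l++
[1,9] -3+36=33 >31 → r--
[1,8] -3+33=30 <31 → l++
[2,8] -2+33=31 → found

(-2, 33)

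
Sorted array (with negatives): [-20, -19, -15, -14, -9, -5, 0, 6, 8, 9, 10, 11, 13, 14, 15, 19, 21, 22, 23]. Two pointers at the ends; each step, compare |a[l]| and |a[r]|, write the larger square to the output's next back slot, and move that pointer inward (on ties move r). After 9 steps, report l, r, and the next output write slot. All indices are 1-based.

l=4, r=13, next write slot=10

[1,19] |-20|<=|23| out[19]=529 → r--
[1,18] |-20|<=|22| out[18]=484 → r--
[1,17] |-20|<=|21| out[17]=441 → r--
[1,16] |-20|>|19| out[16]=400 → l++
[2,16] |-19|<=|19| out[15]=361 → r--
[2,15] |-19|>|15| out[14]=361 → l++
[3,15] |-15|<=|15| out[13]=225 → r--
[3,14] |-15|>|14| out[12]=225 → l++
[4,14] |-14|<=|14| out[11]=196 → r--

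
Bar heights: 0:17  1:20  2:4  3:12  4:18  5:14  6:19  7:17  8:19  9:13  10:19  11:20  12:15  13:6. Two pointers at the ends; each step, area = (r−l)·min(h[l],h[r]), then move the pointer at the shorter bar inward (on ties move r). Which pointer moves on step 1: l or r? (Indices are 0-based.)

r

[0,13] min(17,6)*13=78 best=78 * → r--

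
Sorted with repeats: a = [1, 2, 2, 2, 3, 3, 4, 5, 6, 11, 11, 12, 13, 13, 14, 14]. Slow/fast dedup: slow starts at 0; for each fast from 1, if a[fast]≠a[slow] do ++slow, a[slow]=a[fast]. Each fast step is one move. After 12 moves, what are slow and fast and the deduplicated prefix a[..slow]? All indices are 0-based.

slow=8, fast=13, prefix=[1, 2, 3, 4, 5, 6, 11, 12, 13]

slow=0 fast=1: a[fast]=2≠a[slow]=1 write a[1]=2, slow++,fast++
slow=1 fast=2: a[fast]=2=a[slow] dup, fast++
slow=1 fast=3: a[fast]=2=a[slow] dup, fast++
slow=1 fast=4: a[fast]=3≠a[slow]=2 write a[2]=3, slow++,fast++
slow=2 fast=5: a[fast]=3=a[slow] dup, fast++
slow=2 fast=6: a[fast]=4≠a[slow]=3 write a[3]=4, slow++,fast++
slow=3 fast=7: a[fast]=5≠a[slow]=4 write a[4]=5, slow++,fast++
slow=4 fast=8: a[fast]=6≠a[slow]=5 write a[5]=6, slow++,fast++
slow=5 fast=9: a[fast]=11≠a[slow]=6 write a[6]=11, slow++,fast++
slow=6 fast=10: a[fast]=11=a[slow] dup, fast++
slow=6 fast=11: a[fast]=12≠a[slow]=11 write a[7]=12, slow++,fast++
slow=7 fast=12: a[fast]=13≠a[slow]=12 write a[8]=13, slow++,fast++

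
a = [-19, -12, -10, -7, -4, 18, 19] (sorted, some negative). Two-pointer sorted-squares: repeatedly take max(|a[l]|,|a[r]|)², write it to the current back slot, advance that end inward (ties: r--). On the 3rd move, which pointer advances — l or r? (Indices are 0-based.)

r

[0,6] |-19|<=|19| out[6]=361 → r--
[0,5] |-19|>|18| out[5]=361 → l++
[1,5] |-12|<=|18| out[4]=324 → r--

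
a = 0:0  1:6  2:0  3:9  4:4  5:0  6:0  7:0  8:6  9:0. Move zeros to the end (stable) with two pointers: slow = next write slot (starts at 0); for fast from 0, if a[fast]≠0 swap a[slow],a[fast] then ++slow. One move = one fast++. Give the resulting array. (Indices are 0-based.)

slow=0 fast=0: a[fast]=0, fast++
slow=0 fast=1: a[fast]=6≠0 swap→a[0]=6, slow++,fast++
slow=1 fast=2: a[fast]=0, fast++
slow=1 fast=3: a[fast]=9≠0 swap→a[1]=9, slow++,fast++
slow=2 fast=4: a[fast]=4≠0 swap→a[2]=4, slow++,fast++
slow=3 fast=5: a[fast]=0, fast++
slow=3 fast=6: a[fast]=0, fast++
slow=3 fast=7: a[fast]=0, fast++
slow=3 fast=8: a[fast]=6≠0 swap→a[3]=6, slow++,fast++
slow=4 fast=9: a[fast]=0, fast++

[6, 9, 4, 6, 0, 0, 0, 0, 0, 0]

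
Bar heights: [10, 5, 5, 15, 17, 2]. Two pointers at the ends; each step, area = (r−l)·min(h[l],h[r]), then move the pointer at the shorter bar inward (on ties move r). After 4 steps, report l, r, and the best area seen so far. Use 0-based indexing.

l=3, r=4, best area=40

l=0 r=5: min(10,2)*5=10 best=10 *, r--
l=0 r=4: min(10,17)*4=40 best=40 *, l++
l=1 r=4: min(5,17)*3=15 best=40, l++
l=2 r=4: min(5,17)*2=10 best=40, l++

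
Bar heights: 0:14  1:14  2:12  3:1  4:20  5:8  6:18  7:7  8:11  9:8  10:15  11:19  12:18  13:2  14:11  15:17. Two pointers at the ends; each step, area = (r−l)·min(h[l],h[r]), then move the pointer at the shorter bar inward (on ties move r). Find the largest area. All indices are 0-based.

l=0 r=15: min(14,17)*15=210 best=210 *, l++
l=1 r=15: min(14,17)*14=196 best=210, l++
l=2 r=15: min(12,17)*13=156 best=210, l++
l=3 r=15: min(1,17)*12=12 best=210, l++
l=4 r=15: min(20,17)*11=187 best=210, r--
l=4 r=14: min(20,11)*10=110 best=210, r--
l=4 r=13: min(20,2)*9=18 best=210, r--
l=4 r=12: min(20,18)*8=144 best=210, r--
l=4 r=11: min(20,19)*7=133 best=210, r--
l=4 r=10: min(20,15)*6=90 best=210, r--
l=4 r=9: min(20,8)*5=40 best=210, r--
l=4 r=8: min(20,11)*4=44 best=210, r--
l=4 r=7: min(20,7)*3=21 best=210, r--
l=4 r=6: min(20,18)*2=36 best=210, r--
l=4 r=5: min(20,8)*1=8 best=210, r--

max area = 210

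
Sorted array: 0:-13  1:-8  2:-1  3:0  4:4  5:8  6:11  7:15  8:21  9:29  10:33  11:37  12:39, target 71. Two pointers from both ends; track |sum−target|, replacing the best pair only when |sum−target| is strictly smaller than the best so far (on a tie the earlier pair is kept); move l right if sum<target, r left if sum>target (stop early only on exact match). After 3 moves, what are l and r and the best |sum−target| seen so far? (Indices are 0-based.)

l=3, r=12, best |Δ|=33

[0,12] -13+39=26 d=45 * → l++
[1,12] -8+39=31 d=40 * → l++
[2,12] -1+39=38 d=33 * → l++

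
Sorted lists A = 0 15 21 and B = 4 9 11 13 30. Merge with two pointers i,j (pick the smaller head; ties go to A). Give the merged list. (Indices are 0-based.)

[0, 4, 9, 11, 13, 15, 21, 30]

i=0 j=0: A[i]=0<=B[j]=4 take 0, i++
i=1 j=0: A[i]=15>B[j]=4 take 4, j++
i=1 j=1: A[i]=15>B[j]=9 take 9, j++
i=1 j=2: A[i]=15>B[j]=11 take 11, j++
i=1 j=3: A[i]=15>B[j]=13 take 13, j++
i=1 j=4: A[i]=15<=B[j]=30 take 15, i++
i=2 j=4: A[i]=21<=B[j]=30 take 21, i++
i=3 j=4: A done, take B[j]=30, j++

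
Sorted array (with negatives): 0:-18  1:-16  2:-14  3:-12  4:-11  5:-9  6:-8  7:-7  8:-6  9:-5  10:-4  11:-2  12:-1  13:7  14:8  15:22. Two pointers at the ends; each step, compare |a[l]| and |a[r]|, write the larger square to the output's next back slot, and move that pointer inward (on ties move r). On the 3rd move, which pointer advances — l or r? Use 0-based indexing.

l

l=0 r=15: |-18|<=|22| out[15]=484, r--
l=0 r=14: |-18|>|8| out[14]=324, l++
l=1 r=14: |-16|>|8| out[13]=256, l++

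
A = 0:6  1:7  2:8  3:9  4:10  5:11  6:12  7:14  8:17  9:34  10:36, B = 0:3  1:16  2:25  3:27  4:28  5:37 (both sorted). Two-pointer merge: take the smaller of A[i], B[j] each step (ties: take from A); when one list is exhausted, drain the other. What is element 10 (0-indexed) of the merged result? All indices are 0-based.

[i=0,j=0] A[i]=6>B[j]=3 take 3 → j++
[i=0,j=1] A[i]=6<=B[j]=16 take 6 → i++
[i=1,j=1] A[i]=7<=B[j]=16 take 7 → i++
[i=2,j=1] A[i]=8<=B[j]=16 take 8 → i++
[i=3,j=1] A[i]=9<=B[j]=16 take 9 → i++
[i=4,j=1] A[i]=10<=B[j]=16 take 10 → i++
[i=5,j=1] A[i]=11<=B[j]=16 take 11 → i++
[i=6,j=1] A[i]=12<=B[j]=16 take 12 → i++
[i=7,j=1] A[i]=14<=B[j]=16 take 14 → i++
[i=8,j=1] A[i]=17>B[j]=16 take 16 → j++
[i=8,j=2] A[i]=17<=B[j]=25 take 17 → i++
[i=9,j=2] A[i]=34>B[j]=25 take 25 → j++
[i=9,j=3] A[i]=34>B[j]=27 take 27 → j++
[i=9,j=4] A[i]=34>B[j]=28 take 28 → j++
[i=9,j=5] A[i]=34<=B[j]=37 take 34 → i++
[i=10,j=5] A[i]=36<=B[j]=37 take 36 → i++
[i=11,j=5] A done, take B[j]=37 → j++

merged[10] = 17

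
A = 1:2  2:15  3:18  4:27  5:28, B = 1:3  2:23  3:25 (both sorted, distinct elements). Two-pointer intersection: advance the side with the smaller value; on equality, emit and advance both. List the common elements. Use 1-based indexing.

i=1 j=1: 2<3, i++
i=2 j=1: 15>3, j++
i=2 j=2: 15<23, i++
i=3 j=2: 18<23, i++
i=4 j=2: 27>23, j++
i=4 j=3: 27>25, j++

intersection = []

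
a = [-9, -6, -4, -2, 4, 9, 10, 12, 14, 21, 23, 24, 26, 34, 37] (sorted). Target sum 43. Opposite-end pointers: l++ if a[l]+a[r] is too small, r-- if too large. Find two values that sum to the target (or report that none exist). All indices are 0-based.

[0,14] -9+37=28 <43 → l++
[1,14] -6+37=31 <43 → l++
[2,14] -4+37=33 <43 → l++
[3,14] -2+37=35 <43 → l++
[4,14] 4+37=41 <43 → l++
[5,14] 9+37=46 >43 → r--
[5,13] 9+34=43 → found

(9, 34)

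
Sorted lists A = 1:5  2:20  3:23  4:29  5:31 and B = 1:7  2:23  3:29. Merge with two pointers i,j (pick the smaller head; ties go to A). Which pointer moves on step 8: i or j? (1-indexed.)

i

i=1 j=1: A[i]=5<=B[j]=7 take 5, i++
i=2 j=1: A[i]=20>B[j]=7 take 7, j++
i=2 j=2: A[i]=20<=B[j]=23 take 20, i++
i=3 j=2: A[i]=23<=B[j]=23 take 23, i++
i=4 j=2: A[i]=29>B[j]=23 take 23, j++
i=4 j=3: A[i]=29<=B[j]=29 take 29, i++
i=5 j=3: A[i]=31>B[j]=29 take 29, j++
i=5 j=4: B done, take A[i]=31, i++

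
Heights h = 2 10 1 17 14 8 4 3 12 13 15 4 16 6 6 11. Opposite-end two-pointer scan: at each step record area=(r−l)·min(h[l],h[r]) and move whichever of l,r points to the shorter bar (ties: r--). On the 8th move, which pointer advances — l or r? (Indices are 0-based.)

[0,15] min(2,11)*15=30 best=30 * → l++
[1,15] min(10,11)*14=140 best=140 * → l++
[2,15] min(1,11)*13=13 best=140 → l++
[3,15] min(17,11)*12=132 best=140 → r--
[3,14] min(17,6)*11=66 best=140 → r--
[3,13] min(17,6)*10=60 best=140 → r--
[3,12] min(17,16)*9=144 best=144 * → r--
[3,11] min(17,4)*8=32 best=144 → r--

r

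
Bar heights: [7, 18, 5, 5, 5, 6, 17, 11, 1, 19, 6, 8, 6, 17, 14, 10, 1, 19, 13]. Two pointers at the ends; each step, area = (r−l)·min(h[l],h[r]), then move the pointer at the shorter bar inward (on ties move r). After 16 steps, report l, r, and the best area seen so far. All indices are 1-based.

l=10, r=12, best area=288

l=1 r=19: min(7,13)*18=126 best=126 *, l++
l=2 r=19: min(18,13)*17=221 best=221 *, r--
l=2 r=18: min(18,19)*16=288 best=288 *, l++
l=3 r=18: min(5,19)*15=75 best=288, l++
l=4 r=18: min(5,19)*14=70 best=288, l++
l=5 r=18: min(5,19)*13=65 best=288, l++
l=6 r=18: min(6,19)*12=72 best=288, l++
l=7 r=18: min(17,19)*11=187 best=288, l++
l=8 r=18: min(11,19)*10=110 best=288, l++
l=9 r=18: min(1,19)*9=9 best=288, l++
l=10 r=18: min(19,19)*8=152 best=288, r--
l=10 r=17: min(19,1)*7=7 best=288, r--
l=10 r=16: min(19,10)*6=60 best=288, r--
l=10 r=15: min(19,14)*5=70 best=288, r--
l=10 r=14: min(19,17)*4=68 best=288, r--
l=10 r=13: min(19,6)*3=18 best=288, r--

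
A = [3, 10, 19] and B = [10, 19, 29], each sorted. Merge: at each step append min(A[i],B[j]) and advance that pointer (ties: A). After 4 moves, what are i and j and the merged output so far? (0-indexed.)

i=3, j=1, merged so far=[3, 10, 10, 19]

[i=0,j=0] A[i]=3<=B[j]=10 take 3 → i++
[i=1,j=0] A[i]=10<=B[j]=10 take 10 → i++
[i=2,j=0] A[i]=19>B[j]=10 take 10 → j++
[i=2,j=1] A[i]=19<=B[j]=19 take 19 → i++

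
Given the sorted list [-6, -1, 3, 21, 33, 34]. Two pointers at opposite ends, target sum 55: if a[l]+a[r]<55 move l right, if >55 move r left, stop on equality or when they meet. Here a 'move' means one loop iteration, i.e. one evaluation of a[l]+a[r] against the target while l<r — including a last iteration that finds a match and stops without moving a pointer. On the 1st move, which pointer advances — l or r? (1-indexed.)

l=1 r=6: -6+34=28 <55, l++

l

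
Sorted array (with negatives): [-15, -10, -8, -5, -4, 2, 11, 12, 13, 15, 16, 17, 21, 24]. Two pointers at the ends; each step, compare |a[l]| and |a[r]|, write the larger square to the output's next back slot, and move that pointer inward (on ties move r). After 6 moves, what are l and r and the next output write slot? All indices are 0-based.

l=0 r=13: |-15|<=|24| out[13]=576, r--
l=0 r=12: |-15|<=|21| out[12]=441, r--
l=0 r=11: |-15|<=|17| out[11]=289, r--
l=0 r=10: |-15|<=|16| out[10]=256, r--
l=0 r=9: |-15|<=|15| out[9]=225, r--
l=0 r=8: |-15|>|13| out[8]=225, l++

l=1, r=8, next write slot=7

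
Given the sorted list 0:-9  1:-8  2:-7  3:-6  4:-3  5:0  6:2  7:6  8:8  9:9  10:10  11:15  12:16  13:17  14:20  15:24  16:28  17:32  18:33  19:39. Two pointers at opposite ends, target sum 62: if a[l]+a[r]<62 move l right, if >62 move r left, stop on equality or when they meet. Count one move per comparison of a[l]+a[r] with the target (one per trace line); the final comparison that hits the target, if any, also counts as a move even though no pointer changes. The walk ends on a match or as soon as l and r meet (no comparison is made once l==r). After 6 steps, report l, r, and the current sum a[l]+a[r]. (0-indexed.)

l=6, r=19, sum=41

[0,19] -9+39=30 <62 → l++
[1,19] -8+39=31 <62 → l++
[2,19] -7+39=32 <62 → l++
[3,19] -6+39=33 <62 → l++
[4,19] -3+39=36 <62 → l++
[5,19] 0+39=39 <62 → l++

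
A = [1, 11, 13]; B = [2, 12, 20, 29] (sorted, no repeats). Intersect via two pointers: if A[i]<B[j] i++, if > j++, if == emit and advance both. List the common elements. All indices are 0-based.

intersection = []

[i=0,j=0] 1<2 → i++
[i=1,j=0] 11>2 → j++
[i=1,j=1] 11<12 → i++
[i=2,j=1] 13>12 → j++
[i=2,j=2] 13<20 → i++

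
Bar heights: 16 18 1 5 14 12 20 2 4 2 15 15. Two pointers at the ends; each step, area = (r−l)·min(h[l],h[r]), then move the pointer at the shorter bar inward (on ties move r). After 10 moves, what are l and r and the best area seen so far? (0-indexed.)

[0,11] min(16,15)*11=165 best=165 * → r--
[0,10] min(16,15)*10=150 best=165 → r--
[0,9] min(16,2)*9=18 best=165 → r--
[0,8] min(16,4)*8=32 best=165 → r--
[0,7] min(16,2)*7=14 best=165 → r--
[0,6] min(16,20)*6=96 best=165 → l++
[1,6] min(18,20)*5=90 best=165 → l++
[2,6] min(1,20)*4=4 best=165 → l++
[3,6] min(5,20)*3=15 best=165 → l++
[4,6] min(14,20)*2=28 best=165 → l++

l=5, r=6, best area=165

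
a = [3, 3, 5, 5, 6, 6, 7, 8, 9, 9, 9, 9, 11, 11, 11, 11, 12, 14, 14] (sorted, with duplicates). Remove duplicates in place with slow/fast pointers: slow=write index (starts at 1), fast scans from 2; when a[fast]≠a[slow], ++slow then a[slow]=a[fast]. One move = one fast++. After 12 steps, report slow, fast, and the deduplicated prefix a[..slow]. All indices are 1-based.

slow=7, fast=14, prefix=[3, 5, 6, 7, 8, 9, 11]

slow=1 fast=2: a[fast]=3=a[slow] dup, fast++
slow=1 fast=3: a[fast]=5≠a[slow]=3 write a[2]=5, slow++,fast++
slow=2 fast=4: a[fast]=5=a[slow] dup, fast++
slow=2 fast=5: a[fast]=6≠a[slow]=5 write a[3]=6, slow++,fast++
slow=3 fast=6: a[fast]=6=a[slow] dup, fast++
slow=3 fast=7: a[fast]=7≠a[slow]=6 write a[4]=7, slow++,fast++
slow=4 fast=8: a[fast]=8≠a[slow]=7 write a[5]=8, slow++,fast++
slow=5 fast=9: a[fast]=9≠a[slow]=8 write a[6]=9, slow++,fast++
slow=6 fast=10: a[fast]=9=a[slow] dup, fast++
slow=6 fast=11: a[fast]=9=a[slow] dup, fast++
slow=6 fast=12: a[fast]=9=a[slow] dup, fast++
slow=6 fast=13: a[fast]=11≠a[slow]=9 write a[7]=11, slow++,fast++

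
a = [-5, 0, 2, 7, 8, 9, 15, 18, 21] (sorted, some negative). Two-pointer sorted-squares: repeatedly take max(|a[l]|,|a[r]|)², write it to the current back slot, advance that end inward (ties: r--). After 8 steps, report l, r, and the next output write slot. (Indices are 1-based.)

l=2, r=2, next write slot=1

l=1 r=9: |-5|<=|21| out[9]=441, r--
l=1 r=8: |-5|<=|18| out[8]=324, r--
l=1 r=7: |-5|<=|15| out[7]=225, r--
l=1 r=6: |-5|<=|9| out[6]=81, r--
l=1 r=5: |-5|<=|8| out[5]=64, r--
l=1 r=4: |-5|<=|7| out[4]=49, r--
l=1 r=3: |-5|>|2| out[3]=25, l++
l=2 r=3: |0|<=|2| out[2]=4, r--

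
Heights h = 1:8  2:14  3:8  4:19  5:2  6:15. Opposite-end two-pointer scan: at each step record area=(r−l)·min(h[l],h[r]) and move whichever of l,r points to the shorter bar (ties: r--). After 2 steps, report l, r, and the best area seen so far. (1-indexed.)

l=3, r=6, best area=56

[1,6] min(8,15)*5=40 best=40 * → l++
[2,6] min(14,15)*4=56 best=56 * → l++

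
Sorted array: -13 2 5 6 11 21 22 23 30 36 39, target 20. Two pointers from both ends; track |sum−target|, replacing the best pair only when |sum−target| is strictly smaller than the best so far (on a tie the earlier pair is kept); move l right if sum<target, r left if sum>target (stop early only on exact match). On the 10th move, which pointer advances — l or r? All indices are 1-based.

l=1 r=11: -13+39=26 d=6 *, r--
l=1 r=10: -13+36=23 d=3 *, r--
l=1 r=9: -13+30=17 d=3, l++
l=2 r=9: 2+30=32 d=12, r--
l=2 r=8: 2+23=25 d=5, r--
l=2 r=7: 2+22=24 d=4, r--
l=2 r=6: 2+21=23 d=3, r--
l=2 r=5: 2+11=13 d=7, l++
l=3 r=5: 5+11=16 d=4, l++
l=4 r=5: 6+11=17 d=3, l++

l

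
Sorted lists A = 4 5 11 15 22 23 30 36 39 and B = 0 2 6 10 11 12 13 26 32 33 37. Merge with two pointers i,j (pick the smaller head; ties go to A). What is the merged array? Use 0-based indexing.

[i=0,j=0] A[i]=4>B[j]=0 take 0 → j++
[i=0,j=1] A[i]=4>B[j]=2 take 2 → j++
[i=0,j=2] A[i]=4<=B[j]=6 take 4 → i++
[i=1,j=2] A[i]=5<=B[j]=6 take 5 → i++
[i=2,j=2] A[i]=11>B[j]=6 take 6 → j++
[i=2,j=3] A[i]=11>B[j]=10 take 10 → j++
[i=2,j=4] A[i]=11<=B[j]=11 take 11 → i++
[i=3,j=4] A[i]=15>B[j]=11 take 11 → j++
[i=3,j=5] A[i]=15>B[j]=12 take 12 → j++
[i=3,j=6] A[i]=15>B[j]=13 take 13 → j++
[i=3,j=7] A[i]=15<=B[j]=26 take 15 → i++
[i=4,j=7] A[i]=22<=B[j]=26 take 22 → i++
[i=5,j=7] A[i]=23<=B[j]=26 take 23 → i++
[i=6,j=7] A[i]=30>B[j]=26 take 26 → j++
[i=6,j=8] A[i]=30<=B[j]=32 take 30 → i++
[i=7,j=8] A[i]=36>B[j]=32 take 32 → j++
[i=7,j=9] A[i]=36>B[j]=33 take 33 → j++
[i=7,j=10] A[i]=36<=B[j]=37 take 36 → i++
[i=8,j=10] A[i]=39>B[j]=37 take 37 → j++
[i=8,j=11] B done, take A[i]=39 → i++

[0, 2, 4, 5, 6, 10, 11, 11, 12, 13, 15, 22, 23, 26, 30, 32, 33, 36, 37, 39]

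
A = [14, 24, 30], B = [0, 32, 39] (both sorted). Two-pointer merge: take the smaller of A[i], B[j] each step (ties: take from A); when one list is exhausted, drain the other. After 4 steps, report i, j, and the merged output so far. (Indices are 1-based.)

i=4, j=2, merged so far=[0, 14, 24, 30]

i=1 j=1: A[i]=14>B[j]=0 take 0, j++
i=1 j=2: A[i]=14<=B[j]=32 take 14, i++
i=2 j=2: A[i]=24<=B[j]=32 take 24, i++
i=3 j=2: A[i]=30<=B[j]=32 take 30, i++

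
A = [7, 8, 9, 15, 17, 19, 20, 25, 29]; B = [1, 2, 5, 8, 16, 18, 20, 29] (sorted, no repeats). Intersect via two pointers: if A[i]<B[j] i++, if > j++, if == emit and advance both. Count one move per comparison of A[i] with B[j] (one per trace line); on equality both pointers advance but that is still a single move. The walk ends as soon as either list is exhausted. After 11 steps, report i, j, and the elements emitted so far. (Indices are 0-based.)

i=6, j=6, emitted=[8]

i=0 j=0: 7>1, j++
i=0 j=1: 7>2, j++
i=0 j=2: 7>5, j++
i=0 j=3: 7<8, i++
i=1 j=3: 8==8 emit, i++,j++
i=2 j=4: 9<16, i++
i=3 j=4: 15<16, i++
i=4 j=4: 17>16, j++
i=4 j=5: 17<18, i++
i=5 j=5: 19>18, j++
i=5 j=6: 19<20, i++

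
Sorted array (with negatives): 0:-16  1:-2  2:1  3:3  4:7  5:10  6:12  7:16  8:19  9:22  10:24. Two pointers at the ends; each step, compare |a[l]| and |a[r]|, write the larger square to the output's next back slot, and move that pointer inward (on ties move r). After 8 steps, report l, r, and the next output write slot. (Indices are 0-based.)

[0,10] |-16|<=|24| out[10]=576 → r--
[0,9] |-16|<=|22| out[9]=484 → r--
[0,8] |-16|<=|19| out[8]=361 → r--
[0,7] |-16|<=|16| out[7]=256 → r--
[0,6] |-16|>|12| out[6]=256 → l++
[1,6] |-2|<=|12| out[5]=144 → r--
[1,5] |-2|<=|10| out[4]=100 → r--
[1,4] |-2|<=|7| out[3]=49 → r--

l=1, r=3, next write slot=2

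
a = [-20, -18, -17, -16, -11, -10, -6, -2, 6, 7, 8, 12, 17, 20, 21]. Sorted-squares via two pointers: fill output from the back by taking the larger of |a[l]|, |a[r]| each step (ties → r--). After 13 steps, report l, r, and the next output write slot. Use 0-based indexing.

l=0 r=14: |-20|<=|21| out[14]=441, r--
l=0 r=13: |-20|<=|20| out[13]=400, r--
l=0 r=12: |-20|>|17| out[12]=400, l++
l=1 r=12: |-18|>|17| out[11]=324, l++
l=2 r=12: |-17|<=|17| out[10]=289, r--
l=2 r=11: |-17|>|12| out[9]=289, l++
l=3 r=11: |-16|>|12| out[8]=256, l++
l=4 r=11: |-11|<=|12| out[7]=144, r--
l=4 r=10: |-11|>|8| out[6]=121, l++
l=5 r=10: |-10|>|8| out[5]=100, l++
l=6 r=10: |-6|<=|8| out[4]=64, r--
l=6 r=9: |-6|<=|7| out[3]=49, r--
l=6 r=8: |-6|<=|6| out[2]=36, r--

l=6, r=7, next write slot=1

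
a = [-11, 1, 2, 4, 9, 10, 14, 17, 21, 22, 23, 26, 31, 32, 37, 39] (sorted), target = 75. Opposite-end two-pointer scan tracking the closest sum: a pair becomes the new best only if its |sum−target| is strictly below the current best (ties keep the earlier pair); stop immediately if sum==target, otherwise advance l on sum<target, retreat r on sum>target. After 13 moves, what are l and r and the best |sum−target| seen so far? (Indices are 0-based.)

l=0 r=15: -11+39=28 d=47 *, l++
l=1 r=15: 1+39=40 d=35 *, l++
l=2 r=15: 2+39=41 d=34 *, l++
l=3 r=15: 4+39=43 d=32 *, l++
l=4 r=15: 9+39=48 d=27 *, l++
l=5 r=15: 10+39=49 d=26 *, l++
l=6 r=15: 14+39=53 d=22 *, l++
l=7 r=15: 17+39=56 d=19 *, l++
l=8 r=15: 21+39=60 d=15 *, l++
l=9 r=15: 22+39=61 d=14 *, l++
l=10 r=15: 23+39=62 d=13 *, l++
l=11 r=15: 26+39=65 d=10 *, l++
l=12 r=15: 31+39=70 d=5 *, l++

l=13, r=15, best |Δ|=5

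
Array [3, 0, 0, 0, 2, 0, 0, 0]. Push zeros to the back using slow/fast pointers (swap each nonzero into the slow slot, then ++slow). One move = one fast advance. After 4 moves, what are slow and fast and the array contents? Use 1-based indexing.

slow=1 fast=1: a[fast]=3≠0 swap→a[1]=3, slow++,fast++
slow=2 fast=2: a[fast]=0, fast++
slow=2 fast=3: a[fast]=0, fast++
slow=2 fast=4: a[fast]=0, fast++

slow=2, fast=5, a=[3, 0, 0, 0, 2, 0, 0, 0]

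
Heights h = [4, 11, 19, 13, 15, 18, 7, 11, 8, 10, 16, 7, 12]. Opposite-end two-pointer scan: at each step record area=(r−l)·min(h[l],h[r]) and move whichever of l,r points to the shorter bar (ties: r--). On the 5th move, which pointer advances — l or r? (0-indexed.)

r

l=0 r=12: min(4,12)*12=48 best=48 *, l++
l=1 r=12: min(11,12)*11=121 best=121 *, l++
l=2 r=12: min(19,12)*10=120 best=121, r--
l=2 r=11: min(19,7)*9=63 best=121, r--
l=2 r=10: min(19,16)*8=128 best=128 *, r--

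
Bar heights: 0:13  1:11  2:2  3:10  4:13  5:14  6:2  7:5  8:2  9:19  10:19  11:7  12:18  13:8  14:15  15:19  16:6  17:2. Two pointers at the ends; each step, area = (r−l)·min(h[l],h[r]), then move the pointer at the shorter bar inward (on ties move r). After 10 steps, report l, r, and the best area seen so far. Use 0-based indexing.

l=8, r=15, best area=195

l=0 r=17: min(13,2)*17=34 best=34 *, r--
l=0 r=16: min(13,6)*16=96 best=96 *, r--
l=0 r=15: min(13,19)*15=195 best=195 *, l++
l=1 r=15: min(11,19)*14=154 best=195, l++
l=2 r=15: min(2,19)*13=26 best=195, l++
l=3 r=15: min(10,19)*12=120 best=195, l++
l=4 r=15: min(13,19)*11=143 best=195, l++
l=5 r=15: min(14,19)*10=140 best=195, l++
l=6 r=15: min(2,19)*9=18 best=195, l++
l=7 r=15: min(5,19)*8=40 best=195, l++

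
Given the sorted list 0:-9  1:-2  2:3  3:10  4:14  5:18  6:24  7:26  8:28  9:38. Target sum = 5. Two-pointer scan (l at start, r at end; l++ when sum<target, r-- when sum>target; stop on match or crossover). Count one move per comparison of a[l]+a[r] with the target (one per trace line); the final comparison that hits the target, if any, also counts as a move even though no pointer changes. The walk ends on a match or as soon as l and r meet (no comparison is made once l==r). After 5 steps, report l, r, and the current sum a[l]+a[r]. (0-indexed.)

[0,9] -9+38=29 >5 → r--
[0,8] -9+28=19 >5 → r--
[0,7] -9+26=17 >5 → r--
[0,6] -9+24=15 >5 → r--
[0,5] -9+18=9 >5 → r--

l=0, r=4, sum=5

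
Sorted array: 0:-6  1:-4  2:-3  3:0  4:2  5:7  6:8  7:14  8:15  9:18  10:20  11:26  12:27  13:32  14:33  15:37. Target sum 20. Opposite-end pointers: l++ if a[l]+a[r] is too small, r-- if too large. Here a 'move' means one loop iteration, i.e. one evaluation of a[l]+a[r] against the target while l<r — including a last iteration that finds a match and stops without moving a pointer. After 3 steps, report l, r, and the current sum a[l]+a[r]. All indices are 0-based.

l=0, r=12, sum=21

l=0 r=15: -6+37=31 >20, r--
l=0 r=14: -6+33=27 >20, r--
l=0 r=13: -6+32=26 >20, r--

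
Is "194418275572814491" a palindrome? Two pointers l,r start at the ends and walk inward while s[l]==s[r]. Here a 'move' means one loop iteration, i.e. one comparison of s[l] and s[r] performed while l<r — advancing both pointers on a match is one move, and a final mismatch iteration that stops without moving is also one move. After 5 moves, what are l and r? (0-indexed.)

l=0 r=17: '1'=='1', l++,r--
l=1 r=16: '9'=='9', l++,r--
l=2 r=15: '4'=='4', l++,r--
l=3 r=14: '4'=='4', l++,r--
l=4 r=13: '1'=='1', l++,r--

l=5, r=12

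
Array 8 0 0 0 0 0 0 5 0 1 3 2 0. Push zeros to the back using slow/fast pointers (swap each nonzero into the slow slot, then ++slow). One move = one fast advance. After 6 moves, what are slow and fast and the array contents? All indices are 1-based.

slow=2, fast=7, a=[8, 0, 0, 0, 0, 0, 0, 5, 0, 1, 3, 2, 0]

(s=1,f=1) a[fast]=8≠0 swap→a[1]=8 → slow++,fast++
(s=2,f=2) a[fast]=0 → fast++
(s=2,f=3) a[fast]=0 → fast++
(s=2,f=4) a[fast]=0 → fast++
(s=2,f=5) a[fast]=0 → fast++
(s=2,f=6) a[fast]=0 → fast++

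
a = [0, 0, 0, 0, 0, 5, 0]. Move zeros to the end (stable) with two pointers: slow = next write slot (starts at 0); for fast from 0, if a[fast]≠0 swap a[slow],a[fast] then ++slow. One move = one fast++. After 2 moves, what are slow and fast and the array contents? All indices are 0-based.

(s=0,f=0) a[fast]=0 → fast++
(s=0,f=1) a[fast]=0 → fast++

slow=0, fast=2, a=[0, 0, 0, 0, 0, 5, 0]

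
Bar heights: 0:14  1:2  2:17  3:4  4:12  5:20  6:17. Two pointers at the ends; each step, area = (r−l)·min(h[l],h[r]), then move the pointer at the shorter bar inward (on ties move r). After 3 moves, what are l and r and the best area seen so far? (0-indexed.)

l=0 r=6: min(14,17)*6=84 best=84 *, l++
l=1 r=6: min(2,17)*5=10 best=84, l++
l=2 r=6: min(17,17)*4=68 best=84, r--

l=2, r=5, best area=84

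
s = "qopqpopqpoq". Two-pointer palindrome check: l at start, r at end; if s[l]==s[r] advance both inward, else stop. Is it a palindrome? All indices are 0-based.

palindrome

l=0 r=10: 'q'=='q', l++,r--
l=1 r=9: 'o'=='o', l++,r--
l=2 r=8: 'p'=='p', l++,r--
l=3 r=7: 'q'=='q', l++,r--
l=4 r=6: 'p'=='p', l++,r--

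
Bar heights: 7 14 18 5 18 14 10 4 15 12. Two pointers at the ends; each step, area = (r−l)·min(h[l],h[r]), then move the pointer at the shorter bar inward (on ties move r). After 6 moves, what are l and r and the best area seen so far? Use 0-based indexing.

l=2, r=5, best area=98

[0,9] min(7,12)*9=63 best=63 * → l++
[1,9] min(14,12)*8=96 best=96 * → r--
[1,8] min(14,15)*7=98 best=98 * → l++
[2,8] min(18,15)*6=90 best=98 → r--
[2,7] min(18,4)*5=20 best=98 → r--
[2,6] min(18,10)*4=40 best=98 → r--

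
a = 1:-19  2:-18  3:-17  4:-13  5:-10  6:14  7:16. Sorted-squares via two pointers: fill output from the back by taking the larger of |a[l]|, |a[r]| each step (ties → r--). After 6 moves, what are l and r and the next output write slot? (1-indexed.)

l=5, r=5, next write slot=1

l=1 r=7: |-19|>|16| out[7]=361, l++
l=2 r=7: |-18|>|16| out[6]=324, l++
l=3 r=7: |-17|>|16| out[5]=289, l++
l=4 r=7: |-13|<=|16| out[4]=256, r--
l=4 r=6: |-13|<=|14| out[3]=196, r--
l=4 r=5: |-13|>|-10| out[2]=169, l++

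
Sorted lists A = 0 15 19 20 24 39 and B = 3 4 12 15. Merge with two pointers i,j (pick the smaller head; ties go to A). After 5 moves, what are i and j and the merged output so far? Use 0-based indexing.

[i=0,j=0] A[i]=0<=B[j]=3 take 0 → i++
[i=1,j=0] A[i]=15>B[j]=3 take 3 → j++
[i=1,j=1] A[i]=15>B[j]=4 take 4 → j++
[i=1,j=2] A[i]=15>B[j]=12 take 12 → j++
[i=1,j=3] A[i]=15<=B[j]=15 take 15 → i++

i=2, j=3, merged so far=[0, 3, 4, 12, 15]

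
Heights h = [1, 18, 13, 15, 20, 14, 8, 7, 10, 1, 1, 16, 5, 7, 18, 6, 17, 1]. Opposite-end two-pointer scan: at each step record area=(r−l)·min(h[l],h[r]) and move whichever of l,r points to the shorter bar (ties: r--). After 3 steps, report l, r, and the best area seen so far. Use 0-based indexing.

l=0 r=17: min(1,1)*17=17 best=17 *, r--
l=0 r=16: min(1,17)*16=16 best=17, l++
l=1 r=16: min(18,17)*15=255 best=255 *, r--

l=1, r=15, best area=255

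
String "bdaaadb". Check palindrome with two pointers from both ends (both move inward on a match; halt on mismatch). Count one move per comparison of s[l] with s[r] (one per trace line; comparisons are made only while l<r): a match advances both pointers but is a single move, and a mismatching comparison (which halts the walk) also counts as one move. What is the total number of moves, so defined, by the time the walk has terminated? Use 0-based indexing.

3 moves

[0,6] 'b'=='b' → l++,r--
[1,5] 'd'=='d' → l++,r--
[2,4] 'a'=='a' → l++,r--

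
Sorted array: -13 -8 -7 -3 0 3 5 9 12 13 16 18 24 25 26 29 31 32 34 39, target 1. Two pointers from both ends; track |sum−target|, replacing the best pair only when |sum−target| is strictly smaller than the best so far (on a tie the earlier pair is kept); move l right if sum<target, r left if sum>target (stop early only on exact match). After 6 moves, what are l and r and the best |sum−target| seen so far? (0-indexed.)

l=0, r=13, best |Δ|=12

[0,19] -13+39=26 d=25 * → r--
[0,18] -13+34=21 d=20 * → r--
[0,17] -13+32=19 d=18 * → r--
[0,16] -13+31=18 d=17 * → r--
[0,15] -13+29=16 d=15 * → r--
[0,14] -13+26=13 d=12 * → r--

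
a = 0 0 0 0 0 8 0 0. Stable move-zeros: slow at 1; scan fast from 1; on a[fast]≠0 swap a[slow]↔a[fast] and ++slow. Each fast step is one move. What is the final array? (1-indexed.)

slow=1 fast=1: a[fast]=0, fast++
slow=1 fast=2: a[fast]=0, fast++
slow=1 fast=3: a[fast]=0, fast++
slow=1 fast=4: a[fast]=0, fast++
slow=1 fast=5: a[fast]=0, fast++
slow=1 fast=6: a[fast]=8≠0 swap→a[1]=8, slow++,fast++
slow=2 fast=7: a[fast]=0, fast++
slow=2 fast=8: a[fast]=0, fast++

[8, 0, 0, 0, 0, 0, 0, 0]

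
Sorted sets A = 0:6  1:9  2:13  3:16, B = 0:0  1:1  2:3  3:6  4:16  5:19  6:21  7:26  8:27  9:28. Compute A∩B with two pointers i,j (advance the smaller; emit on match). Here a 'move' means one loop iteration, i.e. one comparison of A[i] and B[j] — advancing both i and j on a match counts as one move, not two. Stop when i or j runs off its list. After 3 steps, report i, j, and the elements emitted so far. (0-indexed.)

[i=0,j=0] 6>0 → j++
[i=0,j=1] 6>1 → j++
[i=0,j=2] 6>3 → j++

i=0, j=3, emitted=[]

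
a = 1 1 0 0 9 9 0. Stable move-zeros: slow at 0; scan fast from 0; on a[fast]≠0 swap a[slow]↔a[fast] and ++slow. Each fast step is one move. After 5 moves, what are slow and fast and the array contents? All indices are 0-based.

slow=3, fast=5, a=[1, 1, 9, 0, 0, 9, 0]

(s=0,f=0) a[fast]=1≠0 swap→a[0]=1 → slow++,fast++
(s=1,f=1) a[fast]=1≠0 swap→a[1]=1 → slow++,fast++
(s=2,f=2) a[fast]=0 → fast++
(s=2,f=3) a[fast]=0 → fast++
(s=2,f=4) a[fast]=9≠0 swap→a[2]=9 → slow++,fast++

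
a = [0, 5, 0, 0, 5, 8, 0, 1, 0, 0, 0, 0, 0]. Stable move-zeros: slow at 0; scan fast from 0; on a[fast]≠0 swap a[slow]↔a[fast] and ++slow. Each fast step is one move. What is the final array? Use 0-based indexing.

[5, 5, 8, 1, 0, 0, 0, 0, 0, 0, 0, 0, 0]

slow=0 fast=0: a[fast]=0, fast++
slow=0 fast=1: a[fast]=5≠0 swap→a[0]=5, slow++,fast++
slow=1 fast=2: a[fast]=0, fast++
slow=1 fast=3: a[fast]=0, fast++
slow=1 fast=4: a[fast]=5≠0 swap→a[1]=5, slow++,fast++
slow=2 fast=5: a[fast]=8≠0 swap→a[2]=8, slow++,fast++
slow=3 fast=6: a[fast]=0, fast++
slow=3 fast=7: a[fast]=1≠0 swap→a[3]=1, slow++,fast++
slow=4 fast=8: a[fast]=0, fast++
slow=4 fast=9: a[fast]=0, fast++
slow=4 fast=10: a[fast]=0, fast++
slow=4 fast=11: a[fast]=0, fast++
slow=4 fast=12: a[fast]=0, fast++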